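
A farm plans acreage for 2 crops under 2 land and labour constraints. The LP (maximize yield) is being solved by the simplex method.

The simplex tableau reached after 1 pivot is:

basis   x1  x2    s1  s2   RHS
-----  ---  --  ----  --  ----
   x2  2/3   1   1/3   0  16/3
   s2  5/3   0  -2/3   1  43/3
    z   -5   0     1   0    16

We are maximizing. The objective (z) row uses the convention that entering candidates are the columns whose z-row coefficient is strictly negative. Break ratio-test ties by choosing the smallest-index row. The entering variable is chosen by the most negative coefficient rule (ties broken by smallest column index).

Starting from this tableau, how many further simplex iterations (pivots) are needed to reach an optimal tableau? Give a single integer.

pivot: x1 in, x2 out → z = 56
No improving column remains; optimal.

1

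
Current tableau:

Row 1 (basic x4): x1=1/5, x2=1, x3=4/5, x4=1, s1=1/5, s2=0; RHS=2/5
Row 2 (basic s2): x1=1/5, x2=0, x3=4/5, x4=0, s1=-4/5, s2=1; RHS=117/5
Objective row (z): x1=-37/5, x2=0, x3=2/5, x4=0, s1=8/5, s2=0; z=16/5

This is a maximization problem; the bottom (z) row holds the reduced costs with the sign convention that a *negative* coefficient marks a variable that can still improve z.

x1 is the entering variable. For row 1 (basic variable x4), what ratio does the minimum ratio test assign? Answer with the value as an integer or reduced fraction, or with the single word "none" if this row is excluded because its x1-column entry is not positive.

2

Ratio = RHS / (x1 entry) = (2/5) / (1/5) = 2.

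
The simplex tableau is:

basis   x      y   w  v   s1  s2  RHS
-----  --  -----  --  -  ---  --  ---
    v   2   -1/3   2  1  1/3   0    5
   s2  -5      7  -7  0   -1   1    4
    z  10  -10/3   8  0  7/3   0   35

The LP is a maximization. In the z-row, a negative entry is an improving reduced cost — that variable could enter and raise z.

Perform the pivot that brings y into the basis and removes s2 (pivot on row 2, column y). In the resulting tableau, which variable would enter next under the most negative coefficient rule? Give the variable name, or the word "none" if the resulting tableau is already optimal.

Pivot element 7. New z-row = old z-row − (-10/3)·(row 2/7).
Updated z-row coefficients: x: 160/21, y: 0, w: 14/3, v: 0, s1: 13/7, s2: 10/21.
No coefficient is strictly negative; the tableau after this pivot is optimal.

none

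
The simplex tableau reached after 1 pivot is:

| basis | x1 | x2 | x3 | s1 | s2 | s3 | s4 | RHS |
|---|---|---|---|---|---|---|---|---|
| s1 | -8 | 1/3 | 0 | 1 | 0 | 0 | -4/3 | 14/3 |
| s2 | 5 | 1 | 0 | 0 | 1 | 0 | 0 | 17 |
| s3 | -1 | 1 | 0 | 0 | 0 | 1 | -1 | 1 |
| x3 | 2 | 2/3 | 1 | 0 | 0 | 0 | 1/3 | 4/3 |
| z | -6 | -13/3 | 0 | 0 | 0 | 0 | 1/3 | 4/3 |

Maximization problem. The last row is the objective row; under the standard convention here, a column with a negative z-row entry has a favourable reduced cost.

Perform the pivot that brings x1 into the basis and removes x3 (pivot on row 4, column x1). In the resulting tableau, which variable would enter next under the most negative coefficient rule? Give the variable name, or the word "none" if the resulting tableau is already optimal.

Pivot element 2. New z-row = old z-row − (-6)·(row 4/2).
Updated z-row coefficients: x1: 0, x2: -7/3, x3: 3, s1: 0, s2: 0, s3: 0, s4: 4/3.
The most negative is -7/3 in column x2, so x2 would enter next.

x2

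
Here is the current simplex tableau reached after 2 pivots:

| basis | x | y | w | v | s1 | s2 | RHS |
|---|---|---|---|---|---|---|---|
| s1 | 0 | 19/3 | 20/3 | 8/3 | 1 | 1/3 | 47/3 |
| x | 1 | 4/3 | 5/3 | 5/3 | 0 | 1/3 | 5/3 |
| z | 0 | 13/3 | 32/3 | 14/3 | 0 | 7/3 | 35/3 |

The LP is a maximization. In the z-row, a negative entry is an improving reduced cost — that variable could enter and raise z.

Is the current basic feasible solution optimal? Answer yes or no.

yes

No objective-row coefficient is strictly negative, so no entering variable exists; the tableau is optimal.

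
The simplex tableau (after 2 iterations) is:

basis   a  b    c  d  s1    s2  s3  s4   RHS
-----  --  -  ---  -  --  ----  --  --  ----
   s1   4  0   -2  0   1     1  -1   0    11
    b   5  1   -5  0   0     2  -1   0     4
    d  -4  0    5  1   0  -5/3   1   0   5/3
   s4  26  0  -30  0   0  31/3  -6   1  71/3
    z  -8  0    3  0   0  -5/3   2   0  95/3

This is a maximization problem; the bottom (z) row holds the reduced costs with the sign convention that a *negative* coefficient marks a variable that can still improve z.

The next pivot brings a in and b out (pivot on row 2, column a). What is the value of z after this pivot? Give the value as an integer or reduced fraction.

Minimum ratio for a: 4/5 = 4/5.
z changes by −(z-row coeff of a)·ratio = −(-8)·(4/5) = 32/5.
New z = 95/3 + (32/5) = 571/15.

571/15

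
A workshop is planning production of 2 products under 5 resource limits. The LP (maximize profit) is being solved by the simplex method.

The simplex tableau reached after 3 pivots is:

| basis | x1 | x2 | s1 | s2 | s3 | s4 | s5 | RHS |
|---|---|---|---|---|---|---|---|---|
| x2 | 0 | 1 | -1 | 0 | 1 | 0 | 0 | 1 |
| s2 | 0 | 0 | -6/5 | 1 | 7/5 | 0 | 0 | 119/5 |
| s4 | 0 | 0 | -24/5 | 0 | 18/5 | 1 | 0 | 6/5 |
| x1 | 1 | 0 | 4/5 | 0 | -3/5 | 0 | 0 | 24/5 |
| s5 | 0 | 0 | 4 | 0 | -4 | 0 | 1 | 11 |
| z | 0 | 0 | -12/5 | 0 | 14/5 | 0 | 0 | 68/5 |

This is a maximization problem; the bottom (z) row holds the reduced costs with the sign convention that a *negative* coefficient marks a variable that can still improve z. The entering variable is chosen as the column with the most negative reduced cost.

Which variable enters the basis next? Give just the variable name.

Objective-row coefficients: x1: 0, x2: 0, s1: -12/5, s2: 0, s3: 14/5, s4: 0, s5: 0.
The most negative is -12/5 in column s1, so s1 enters.

s1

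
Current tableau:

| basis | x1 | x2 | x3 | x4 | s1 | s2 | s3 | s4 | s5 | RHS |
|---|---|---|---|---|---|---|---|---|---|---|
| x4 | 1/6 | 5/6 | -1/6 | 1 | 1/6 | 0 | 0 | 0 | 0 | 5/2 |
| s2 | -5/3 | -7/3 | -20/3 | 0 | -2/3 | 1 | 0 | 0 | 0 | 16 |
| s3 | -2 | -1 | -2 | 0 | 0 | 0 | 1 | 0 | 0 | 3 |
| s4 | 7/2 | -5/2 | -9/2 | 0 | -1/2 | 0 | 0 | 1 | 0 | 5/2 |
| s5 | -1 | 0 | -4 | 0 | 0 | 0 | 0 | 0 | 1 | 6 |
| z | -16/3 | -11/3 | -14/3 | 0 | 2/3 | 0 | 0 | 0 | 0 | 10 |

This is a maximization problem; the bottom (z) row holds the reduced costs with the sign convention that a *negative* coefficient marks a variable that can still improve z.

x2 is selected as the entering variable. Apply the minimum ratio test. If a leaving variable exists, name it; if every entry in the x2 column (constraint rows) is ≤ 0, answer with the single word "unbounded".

Ratios: row 1 (x4): (5/2)/(5/6) = 3; row 2 (s2): entry -7/3 ≤ 0, skip; row 3 (s3): entry -1 ≤ 0, skip; row 4 (s4): entry -5/2 ≤ 0, skip; row 5 (s5): entry 0 ≤ 0, skip.
Minimum ratio is in the x4 row, so x4 leaves.

x4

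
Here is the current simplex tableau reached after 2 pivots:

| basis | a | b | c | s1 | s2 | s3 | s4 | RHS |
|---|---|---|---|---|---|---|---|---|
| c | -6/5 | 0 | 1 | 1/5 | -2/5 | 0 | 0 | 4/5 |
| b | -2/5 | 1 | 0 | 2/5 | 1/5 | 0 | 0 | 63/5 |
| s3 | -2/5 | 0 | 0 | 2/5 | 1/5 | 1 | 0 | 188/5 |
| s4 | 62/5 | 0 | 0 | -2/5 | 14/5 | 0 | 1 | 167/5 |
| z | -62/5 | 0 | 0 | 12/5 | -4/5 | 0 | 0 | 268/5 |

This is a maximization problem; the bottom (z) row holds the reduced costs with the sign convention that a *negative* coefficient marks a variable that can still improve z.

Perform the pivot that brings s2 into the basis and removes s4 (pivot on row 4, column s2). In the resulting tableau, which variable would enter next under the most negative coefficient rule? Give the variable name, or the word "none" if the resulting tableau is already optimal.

Pivot element 14/5. New z-row = old z-row − (-4/5)·(row 4/(14/5)).
Updated z-row coefficients: a: -62/7, b: 0, c: 0, s1: 16/7, s2: 0, s3: 0, s4: 2/7.
The most negative is -62/7 in column a, so a would enter next.

a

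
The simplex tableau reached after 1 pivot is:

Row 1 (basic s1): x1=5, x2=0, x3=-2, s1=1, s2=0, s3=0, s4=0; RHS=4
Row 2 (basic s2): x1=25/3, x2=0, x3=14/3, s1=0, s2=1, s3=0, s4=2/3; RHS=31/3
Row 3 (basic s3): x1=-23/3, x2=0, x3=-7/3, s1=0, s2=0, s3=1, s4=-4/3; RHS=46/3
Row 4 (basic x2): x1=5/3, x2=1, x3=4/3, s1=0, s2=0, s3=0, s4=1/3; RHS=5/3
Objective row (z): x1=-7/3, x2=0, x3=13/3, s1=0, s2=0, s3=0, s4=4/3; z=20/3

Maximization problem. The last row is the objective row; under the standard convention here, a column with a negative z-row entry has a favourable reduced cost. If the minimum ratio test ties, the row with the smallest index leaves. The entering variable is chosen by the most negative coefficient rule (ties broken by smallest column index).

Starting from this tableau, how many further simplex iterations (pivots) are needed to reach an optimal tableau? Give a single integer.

pivot: x1 in, s1 out → z = 128/15
No improving column remains; optimal.

1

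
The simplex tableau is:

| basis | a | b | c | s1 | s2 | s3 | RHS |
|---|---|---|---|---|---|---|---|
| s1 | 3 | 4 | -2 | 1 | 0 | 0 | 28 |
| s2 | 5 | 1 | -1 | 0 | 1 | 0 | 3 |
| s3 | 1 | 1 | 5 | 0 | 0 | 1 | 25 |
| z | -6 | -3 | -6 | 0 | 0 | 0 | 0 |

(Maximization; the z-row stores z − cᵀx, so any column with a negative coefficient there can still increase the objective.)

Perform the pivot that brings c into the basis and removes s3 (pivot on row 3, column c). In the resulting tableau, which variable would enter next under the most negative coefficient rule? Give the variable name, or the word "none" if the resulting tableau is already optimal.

a

Pivot element 5. New z-row = old z-row − (-6)·(row 3/5).
Updated z-row coefficients: a: -24/5, b: -9/5, c: 0, s1: 0, s2: 0, s3: 6/5.
The most negative is -24/5 in column a, so a would enter next.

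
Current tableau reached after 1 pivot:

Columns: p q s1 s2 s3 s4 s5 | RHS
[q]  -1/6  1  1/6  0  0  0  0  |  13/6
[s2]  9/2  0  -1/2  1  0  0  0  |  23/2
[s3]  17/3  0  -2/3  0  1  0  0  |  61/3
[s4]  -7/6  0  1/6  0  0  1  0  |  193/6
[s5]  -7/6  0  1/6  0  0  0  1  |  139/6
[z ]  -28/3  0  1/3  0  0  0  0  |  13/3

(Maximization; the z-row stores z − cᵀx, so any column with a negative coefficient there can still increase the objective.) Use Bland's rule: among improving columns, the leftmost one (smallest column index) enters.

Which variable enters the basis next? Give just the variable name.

Objective-row coefficients: p: -28/3, q: 0, s1: 1/3, s2: 0, s3: 0, s4: 0, s5: 0.
Improving columns: p. Bland's rule picks the smallest column index → p.

p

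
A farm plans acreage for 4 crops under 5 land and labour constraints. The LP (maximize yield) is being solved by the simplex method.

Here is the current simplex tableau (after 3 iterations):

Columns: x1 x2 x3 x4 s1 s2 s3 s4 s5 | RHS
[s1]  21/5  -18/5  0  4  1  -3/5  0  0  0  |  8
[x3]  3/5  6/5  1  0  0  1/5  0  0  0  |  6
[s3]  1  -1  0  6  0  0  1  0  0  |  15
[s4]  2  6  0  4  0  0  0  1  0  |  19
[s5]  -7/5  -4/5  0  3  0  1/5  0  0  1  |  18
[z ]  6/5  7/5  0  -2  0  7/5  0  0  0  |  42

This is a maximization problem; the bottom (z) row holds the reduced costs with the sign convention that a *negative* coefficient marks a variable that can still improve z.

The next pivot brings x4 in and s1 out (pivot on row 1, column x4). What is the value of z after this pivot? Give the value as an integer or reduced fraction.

46

Minimum ratio for x4: 8/4 = 2.
z changes by −(z-row coeff of x4)·ratio = −(-2)·2 = 4.
New z = 42 + 4 = 46.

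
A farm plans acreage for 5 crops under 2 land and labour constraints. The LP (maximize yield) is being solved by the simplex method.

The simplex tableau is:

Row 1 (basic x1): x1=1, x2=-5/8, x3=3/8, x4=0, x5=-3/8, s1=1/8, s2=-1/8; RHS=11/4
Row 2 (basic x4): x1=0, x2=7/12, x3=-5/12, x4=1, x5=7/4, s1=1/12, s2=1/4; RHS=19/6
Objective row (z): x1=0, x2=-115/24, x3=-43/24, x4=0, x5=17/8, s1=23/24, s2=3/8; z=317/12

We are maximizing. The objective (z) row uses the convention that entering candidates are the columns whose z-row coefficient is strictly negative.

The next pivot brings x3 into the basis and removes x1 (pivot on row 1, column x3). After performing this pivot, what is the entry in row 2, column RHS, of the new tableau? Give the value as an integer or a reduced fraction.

Pivot element is row 1, column x3: 3/8.
Normalize row 1: new (row 1, RHS) = (11/4)/(3/8) = 22/3.
row 2 ← row 2 − (-5/12)·(new row 1): 19/6 − (-5/12)·(22/3) = 56/9.

56/9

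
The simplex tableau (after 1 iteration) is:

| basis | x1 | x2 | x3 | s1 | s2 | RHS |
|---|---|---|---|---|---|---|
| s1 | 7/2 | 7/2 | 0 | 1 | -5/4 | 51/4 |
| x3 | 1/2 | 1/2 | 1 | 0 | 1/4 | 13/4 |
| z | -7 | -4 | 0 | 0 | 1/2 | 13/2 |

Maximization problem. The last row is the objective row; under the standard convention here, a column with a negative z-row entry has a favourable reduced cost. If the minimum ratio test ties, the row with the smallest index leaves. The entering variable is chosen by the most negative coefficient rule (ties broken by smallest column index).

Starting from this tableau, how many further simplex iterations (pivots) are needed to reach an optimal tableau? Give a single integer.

pivot: x1 in, s1 out → z = 32
pivot: s2 in, x3 out → z = 116/3
No improving column remains; optimal.

2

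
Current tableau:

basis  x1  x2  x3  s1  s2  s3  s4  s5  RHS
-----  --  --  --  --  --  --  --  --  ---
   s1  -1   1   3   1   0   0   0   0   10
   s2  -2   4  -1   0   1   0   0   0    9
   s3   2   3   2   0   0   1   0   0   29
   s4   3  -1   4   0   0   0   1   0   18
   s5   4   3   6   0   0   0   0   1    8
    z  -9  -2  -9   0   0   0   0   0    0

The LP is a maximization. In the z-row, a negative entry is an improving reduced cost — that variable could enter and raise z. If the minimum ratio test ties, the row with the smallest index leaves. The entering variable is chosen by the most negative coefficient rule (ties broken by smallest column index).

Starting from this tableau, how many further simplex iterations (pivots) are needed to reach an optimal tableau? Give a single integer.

1

pivot: x1 in, s5 out → z = 18
No improving column remains; optimal.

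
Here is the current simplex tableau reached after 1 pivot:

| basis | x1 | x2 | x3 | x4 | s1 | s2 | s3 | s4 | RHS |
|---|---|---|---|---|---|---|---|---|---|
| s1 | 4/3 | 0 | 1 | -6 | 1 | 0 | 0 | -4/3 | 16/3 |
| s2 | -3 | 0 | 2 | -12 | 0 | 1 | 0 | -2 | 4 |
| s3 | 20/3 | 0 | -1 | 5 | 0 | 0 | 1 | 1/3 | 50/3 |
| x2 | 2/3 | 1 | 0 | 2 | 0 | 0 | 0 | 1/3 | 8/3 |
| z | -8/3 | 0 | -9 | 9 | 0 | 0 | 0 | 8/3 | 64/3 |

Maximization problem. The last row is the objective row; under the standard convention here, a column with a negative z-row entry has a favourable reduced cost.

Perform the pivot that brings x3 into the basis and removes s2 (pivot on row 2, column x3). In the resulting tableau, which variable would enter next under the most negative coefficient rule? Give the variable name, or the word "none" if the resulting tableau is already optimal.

Pivot element 2. New z-row = old z-row − (-9)·(row 2/2).
Updated z-row coefficients: x1: -97/6, x2: 0, x3: 0, x4: -45, s1: 0, s2: 9/2, s3: 0, s4: -19/3.
The most negative is -45 in column x4, so x4 would enter next.

x4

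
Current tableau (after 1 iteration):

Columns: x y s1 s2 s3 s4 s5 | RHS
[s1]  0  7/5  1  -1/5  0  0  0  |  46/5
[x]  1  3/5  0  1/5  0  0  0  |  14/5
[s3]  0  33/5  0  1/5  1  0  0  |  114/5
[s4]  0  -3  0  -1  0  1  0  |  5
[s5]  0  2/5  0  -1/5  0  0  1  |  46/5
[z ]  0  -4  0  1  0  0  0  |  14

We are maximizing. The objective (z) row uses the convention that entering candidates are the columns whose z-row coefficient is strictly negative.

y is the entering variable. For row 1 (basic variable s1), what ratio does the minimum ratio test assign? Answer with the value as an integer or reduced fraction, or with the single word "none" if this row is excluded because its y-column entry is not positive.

Ratio = RHS / (y entry) = (46/5) / (7/5) = 46/7.

46/7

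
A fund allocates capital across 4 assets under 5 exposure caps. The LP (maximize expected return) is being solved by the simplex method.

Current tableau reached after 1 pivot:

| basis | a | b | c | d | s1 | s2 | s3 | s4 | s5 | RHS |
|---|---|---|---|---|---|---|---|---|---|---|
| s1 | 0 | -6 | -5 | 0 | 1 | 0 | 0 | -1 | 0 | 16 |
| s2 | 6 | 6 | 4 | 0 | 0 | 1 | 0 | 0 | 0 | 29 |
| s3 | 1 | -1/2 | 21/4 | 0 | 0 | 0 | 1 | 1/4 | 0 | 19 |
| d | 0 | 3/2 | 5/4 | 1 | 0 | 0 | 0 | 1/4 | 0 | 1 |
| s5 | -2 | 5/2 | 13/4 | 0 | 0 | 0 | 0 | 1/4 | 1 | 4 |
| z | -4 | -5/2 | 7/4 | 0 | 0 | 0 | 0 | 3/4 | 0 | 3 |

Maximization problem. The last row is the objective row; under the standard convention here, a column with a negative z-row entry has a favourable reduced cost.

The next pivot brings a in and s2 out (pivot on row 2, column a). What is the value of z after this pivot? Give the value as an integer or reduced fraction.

67/3

Minimum ratio for a: 29/6 = 29/6.
z changes by −(z-row coeff of a)·ratio = −(-4)·(29/6) = 58/3.
New z = 3 + (58/3) = 67/3.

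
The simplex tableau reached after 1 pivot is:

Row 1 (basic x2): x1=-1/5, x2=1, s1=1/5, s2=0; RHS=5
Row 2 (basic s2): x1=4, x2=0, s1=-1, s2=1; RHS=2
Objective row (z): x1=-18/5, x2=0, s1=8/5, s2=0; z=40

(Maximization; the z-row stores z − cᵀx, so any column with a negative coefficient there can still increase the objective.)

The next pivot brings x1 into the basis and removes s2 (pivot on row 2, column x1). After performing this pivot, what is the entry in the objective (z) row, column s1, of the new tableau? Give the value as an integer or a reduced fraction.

7/10

Pivot element is row 2, column x1: 4.
Normalize row 2: new (row 2, s1) = (-1)/4 = -1/4.
z-row ← z-row − (-18/5)·(new row 2): 8/5 − (-18/5)·(-1/4) = 7/10.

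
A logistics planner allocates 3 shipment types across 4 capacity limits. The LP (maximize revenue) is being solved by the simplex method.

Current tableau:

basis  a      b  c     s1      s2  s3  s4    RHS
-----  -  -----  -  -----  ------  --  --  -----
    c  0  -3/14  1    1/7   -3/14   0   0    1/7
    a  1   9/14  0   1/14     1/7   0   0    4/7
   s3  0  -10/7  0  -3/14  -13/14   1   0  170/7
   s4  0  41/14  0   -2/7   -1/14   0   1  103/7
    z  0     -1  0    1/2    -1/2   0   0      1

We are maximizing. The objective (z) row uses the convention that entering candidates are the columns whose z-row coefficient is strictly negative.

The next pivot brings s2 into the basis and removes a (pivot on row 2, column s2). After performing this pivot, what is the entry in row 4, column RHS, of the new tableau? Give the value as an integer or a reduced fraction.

15

Pivot element is row 2, column s2: 1/7.
Normalize row 2: new (row 2, RHS) = (4/7)/(1/7) = 4.
row 4 ← row 4 − (-1/14)·(new row 2): 103/7 − (-1/14)·4 = 15.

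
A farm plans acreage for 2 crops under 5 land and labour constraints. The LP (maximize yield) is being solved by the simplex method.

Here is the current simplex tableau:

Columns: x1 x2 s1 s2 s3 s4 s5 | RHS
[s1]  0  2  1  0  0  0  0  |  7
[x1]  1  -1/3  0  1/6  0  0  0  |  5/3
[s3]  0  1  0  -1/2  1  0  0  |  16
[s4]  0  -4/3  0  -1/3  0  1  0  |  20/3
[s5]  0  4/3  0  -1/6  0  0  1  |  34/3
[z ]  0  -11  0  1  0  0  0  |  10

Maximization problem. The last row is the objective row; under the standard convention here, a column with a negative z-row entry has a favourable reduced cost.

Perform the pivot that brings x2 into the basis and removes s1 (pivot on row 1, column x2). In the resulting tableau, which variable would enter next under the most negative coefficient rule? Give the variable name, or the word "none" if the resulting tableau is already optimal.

Pivot element 2. New z-row = old z-row − (-11)·(row 1/2).
Updated z-row coefficients: x1: 0, x2: 0, s1: 11/2, s2: 1, s3: 0, s4: 0, s5: 0.
No coefficient is strictly negative; the tableau after this pivot is optimal.

none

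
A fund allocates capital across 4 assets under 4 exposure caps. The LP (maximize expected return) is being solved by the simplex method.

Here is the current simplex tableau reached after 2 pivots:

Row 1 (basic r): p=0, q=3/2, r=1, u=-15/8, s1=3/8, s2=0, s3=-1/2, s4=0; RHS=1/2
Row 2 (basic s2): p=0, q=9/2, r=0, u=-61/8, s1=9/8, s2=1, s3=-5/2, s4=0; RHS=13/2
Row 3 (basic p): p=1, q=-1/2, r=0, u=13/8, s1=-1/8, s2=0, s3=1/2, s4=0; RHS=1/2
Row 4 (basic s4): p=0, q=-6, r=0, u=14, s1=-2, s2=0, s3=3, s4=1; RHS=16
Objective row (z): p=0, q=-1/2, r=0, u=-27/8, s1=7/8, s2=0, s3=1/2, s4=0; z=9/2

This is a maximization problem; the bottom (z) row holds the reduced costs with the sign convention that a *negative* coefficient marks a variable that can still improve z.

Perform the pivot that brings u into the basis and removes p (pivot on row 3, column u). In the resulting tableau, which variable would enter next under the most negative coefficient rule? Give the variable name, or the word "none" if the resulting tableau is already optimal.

Pivot element 13/8. New z-row = old z-row − (-27/8)·(row 3/(13/8)).
Updated z-row coefficients: p: 27/13, q: -20/13, r: 0, u: 0, s1: 8/13, s2: 0, s3: 20/13, s4: 0.
The most negative is -20/13 in column q, so q would enter next.

q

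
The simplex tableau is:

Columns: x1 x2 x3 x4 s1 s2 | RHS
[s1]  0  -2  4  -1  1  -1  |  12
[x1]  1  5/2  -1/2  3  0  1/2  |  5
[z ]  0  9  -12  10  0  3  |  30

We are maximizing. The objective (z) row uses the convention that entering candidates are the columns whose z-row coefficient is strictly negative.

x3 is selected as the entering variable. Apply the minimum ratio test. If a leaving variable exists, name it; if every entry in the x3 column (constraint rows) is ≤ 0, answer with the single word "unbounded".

Ratios: row 1 (s1): 12/4 = 3; row 2 (x1): entry -1/2 ≤ 0, skip.
Minimum ratio is in the s1 row, so s1 leaves.

s1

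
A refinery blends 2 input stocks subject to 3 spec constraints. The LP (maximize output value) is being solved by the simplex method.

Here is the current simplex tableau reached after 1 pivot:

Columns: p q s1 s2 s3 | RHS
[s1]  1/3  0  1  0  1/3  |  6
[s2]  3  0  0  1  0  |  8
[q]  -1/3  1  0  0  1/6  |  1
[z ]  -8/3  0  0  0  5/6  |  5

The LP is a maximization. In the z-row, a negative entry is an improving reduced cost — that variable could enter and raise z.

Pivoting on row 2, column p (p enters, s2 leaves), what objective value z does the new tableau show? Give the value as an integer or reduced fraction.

109/9

Minimum ratio for p: 8/3 = 8/3.
z changes by −(z-row coeff of p)·ratio = −(-8/3)·(8/3) = 64/9.
New z = 5 + (64/9) = 109/9.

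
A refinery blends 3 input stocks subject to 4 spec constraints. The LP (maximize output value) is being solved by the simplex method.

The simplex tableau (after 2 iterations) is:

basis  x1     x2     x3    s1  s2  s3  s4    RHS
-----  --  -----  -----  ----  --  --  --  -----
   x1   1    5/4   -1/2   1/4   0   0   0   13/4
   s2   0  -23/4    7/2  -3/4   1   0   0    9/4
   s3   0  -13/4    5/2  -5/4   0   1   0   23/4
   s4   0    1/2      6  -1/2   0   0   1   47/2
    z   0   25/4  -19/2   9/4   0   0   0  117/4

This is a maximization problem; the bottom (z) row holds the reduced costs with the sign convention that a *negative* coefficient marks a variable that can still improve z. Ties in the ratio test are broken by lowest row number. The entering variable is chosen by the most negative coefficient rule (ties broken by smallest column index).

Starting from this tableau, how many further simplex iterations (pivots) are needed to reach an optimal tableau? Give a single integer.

pivot: x3 in, s2 out → z = 495/14
pivot: x2 in, s4 out → z = 1540/29
No improving column remains; optimal.

2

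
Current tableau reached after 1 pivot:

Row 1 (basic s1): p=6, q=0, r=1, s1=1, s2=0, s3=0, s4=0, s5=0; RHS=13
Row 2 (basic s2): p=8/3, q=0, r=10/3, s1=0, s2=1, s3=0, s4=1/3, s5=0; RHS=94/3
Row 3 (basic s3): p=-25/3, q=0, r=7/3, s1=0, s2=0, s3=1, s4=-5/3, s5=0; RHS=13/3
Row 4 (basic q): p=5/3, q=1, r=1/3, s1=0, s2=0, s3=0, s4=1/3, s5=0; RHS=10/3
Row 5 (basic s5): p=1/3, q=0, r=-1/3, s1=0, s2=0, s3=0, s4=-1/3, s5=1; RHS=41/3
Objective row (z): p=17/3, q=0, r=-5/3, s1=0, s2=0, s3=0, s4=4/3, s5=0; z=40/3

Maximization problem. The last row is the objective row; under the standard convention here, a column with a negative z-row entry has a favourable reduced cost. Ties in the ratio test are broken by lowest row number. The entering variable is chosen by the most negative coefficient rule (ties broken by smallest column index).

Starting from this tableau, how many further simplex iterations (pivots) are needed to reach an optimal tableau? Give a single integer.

pivot: r in, s3 out → z = 115/7
pivot: p in, q out → z = 167/10
No improving column remains; optimal.

2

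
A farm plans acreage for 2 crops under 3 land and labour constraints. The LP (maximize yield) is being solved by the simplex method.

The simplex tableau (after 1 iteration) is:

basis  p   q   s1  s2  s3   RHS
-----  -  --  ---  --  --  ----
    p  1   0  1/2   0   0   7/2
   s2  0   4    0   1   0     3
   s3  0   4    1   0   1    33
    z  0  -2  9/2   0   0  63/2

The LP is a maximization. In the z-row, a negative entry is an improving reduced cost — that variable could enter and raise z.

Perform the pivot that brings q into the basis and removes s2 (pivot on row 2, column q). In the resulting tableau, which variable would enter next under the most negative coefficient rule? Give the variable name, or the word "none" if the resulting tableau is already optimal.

Pivot element 4. New z-row = old z-row − (-2)·(row 2/4).
Updated z-row coefficients: p: 0, q: 0, s1: 9/2, s2: 1/2, s3: 0.
No coefficient is strictly negative; the tableau after this pivot is optimal.

none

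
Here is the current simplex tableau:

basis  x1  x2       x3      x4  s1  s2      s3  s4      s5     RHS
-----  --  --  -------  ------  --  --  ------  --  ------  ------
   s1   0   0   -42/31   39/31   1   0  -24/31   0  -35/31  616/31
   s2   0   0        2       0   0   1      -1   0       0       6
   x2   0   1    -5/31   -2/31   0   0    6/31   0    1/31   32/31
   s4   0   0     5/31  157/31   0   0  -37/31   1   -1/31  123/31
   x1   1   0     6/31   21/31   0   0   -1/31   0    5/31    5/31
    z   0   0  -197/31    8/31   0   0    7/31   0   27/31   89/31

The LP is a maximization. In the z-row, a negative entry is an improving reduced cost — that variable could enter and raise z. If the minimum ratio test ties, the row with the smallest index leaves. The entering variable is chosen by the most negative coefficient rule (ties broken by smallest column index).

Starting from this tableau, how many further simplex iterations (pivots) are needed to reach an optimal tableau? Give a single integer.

pivot: x3 in, x1 out → z = 49/6
pivot: s3 in, x2 out → z = 14
No improving column remains; optimal.

2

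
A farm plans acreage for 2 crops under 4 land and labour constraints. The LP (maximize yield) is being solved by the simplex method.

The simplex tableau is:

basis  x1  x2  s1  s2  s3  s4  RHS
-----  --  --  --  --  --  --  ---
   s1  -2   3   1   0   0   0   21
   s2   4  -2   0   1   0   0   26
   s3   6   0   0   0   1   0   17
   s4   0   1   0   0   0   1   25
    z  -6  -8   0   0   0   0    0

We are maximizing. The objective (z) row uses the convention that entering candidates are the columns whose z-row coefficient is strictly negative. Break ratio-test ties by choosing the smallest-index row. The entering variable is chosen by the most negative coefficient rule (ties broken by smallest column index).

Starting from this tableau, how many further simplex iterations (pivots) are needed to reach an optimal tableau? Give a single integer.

pivot: x2 in, s1 out → z = 56
pivot: x1 in, s3 out → z = 793/9
No improving column remains; optimal.

2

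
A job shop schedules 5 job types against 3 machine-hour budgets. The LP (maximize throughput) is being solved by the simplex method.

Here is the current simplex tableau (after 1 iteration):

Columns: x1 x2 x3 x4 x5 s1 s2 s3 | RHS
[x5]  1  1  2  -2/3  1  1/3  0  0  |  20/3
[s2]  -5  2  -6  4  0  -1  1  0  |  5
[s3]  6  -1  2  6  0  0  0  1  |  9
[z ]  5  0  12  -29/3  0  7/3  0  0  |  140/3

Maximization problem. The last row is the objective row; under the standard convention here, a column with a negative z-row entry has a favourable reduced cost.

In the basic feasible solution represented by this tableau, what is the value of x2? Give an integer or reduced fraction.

0

x2 is nonbasic (not in the basis column), so its value in the current BFS is 0.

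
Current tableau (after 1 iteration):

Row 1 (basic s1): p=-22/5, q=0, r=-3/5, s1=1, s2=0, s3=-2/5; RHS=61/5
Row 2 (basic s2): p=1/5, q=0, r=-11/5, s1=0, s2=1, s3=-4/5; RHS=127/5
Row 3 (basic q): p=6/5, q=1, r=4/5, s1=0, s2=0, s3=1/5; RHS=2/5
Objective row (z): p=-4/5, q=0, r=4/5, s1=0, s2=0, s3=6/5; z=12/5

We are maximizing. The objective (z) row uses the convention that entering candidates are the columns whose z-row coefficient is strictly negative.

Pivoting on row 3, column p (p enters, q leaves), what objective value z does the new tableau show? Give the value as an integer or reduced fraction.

8/3

Minimum ratio for p: (2/5)/(6/5) = 1/3.
z changes by −(z-row coeff of p)·ratio = −(-4/5)·(1/3) = 4/15.
New z = 12/5 + (4/15) = 8/3.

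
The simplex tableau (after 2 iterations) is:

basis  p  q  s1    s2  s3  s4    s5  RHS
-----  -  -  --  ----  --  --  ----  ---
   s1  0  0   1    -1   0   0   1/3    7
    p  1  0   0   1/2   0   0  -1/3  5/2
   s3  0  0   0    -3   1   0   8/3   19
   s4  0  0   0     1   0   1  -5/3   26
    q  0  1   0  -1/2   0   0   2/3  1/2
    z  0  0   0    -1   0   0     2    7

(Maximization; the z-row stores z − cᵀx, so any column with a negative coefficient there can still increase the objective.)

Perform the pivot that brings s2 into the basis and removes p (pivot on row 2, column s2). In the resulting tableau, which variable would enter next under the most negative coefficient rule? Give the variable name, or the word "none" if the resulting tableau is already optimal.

none

Pivot element 1/2. New z-row = old z-row − (-1)·(row 2/(1/2)).
Updated z-row coefficients: p: 2, q: 0, s1: 0, s2: 0, s3: 0, s4: 0, s5: 4/3.
No coefficient is strictly negative; the tableau after this pivot is optimal.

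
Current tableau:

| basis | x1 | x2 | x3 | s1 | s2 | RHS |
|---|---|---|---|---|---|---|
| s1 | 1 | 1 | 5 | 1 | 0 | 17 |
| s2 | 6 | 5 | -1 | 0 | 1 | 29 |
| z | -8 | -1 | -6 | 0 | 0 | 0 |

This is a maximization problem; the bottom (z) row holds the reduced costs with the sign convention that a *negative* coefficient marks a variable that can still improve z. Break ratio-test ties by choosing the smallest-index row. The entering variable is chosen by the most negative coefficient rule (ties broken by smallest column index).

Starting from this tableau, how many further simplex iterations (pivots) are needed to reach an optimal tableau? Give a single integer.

2

pivot: x1 in, s2 out → z = 116/3
pivot: x3 in, s1 out → z = 1734/31
No improving column remains; optimal.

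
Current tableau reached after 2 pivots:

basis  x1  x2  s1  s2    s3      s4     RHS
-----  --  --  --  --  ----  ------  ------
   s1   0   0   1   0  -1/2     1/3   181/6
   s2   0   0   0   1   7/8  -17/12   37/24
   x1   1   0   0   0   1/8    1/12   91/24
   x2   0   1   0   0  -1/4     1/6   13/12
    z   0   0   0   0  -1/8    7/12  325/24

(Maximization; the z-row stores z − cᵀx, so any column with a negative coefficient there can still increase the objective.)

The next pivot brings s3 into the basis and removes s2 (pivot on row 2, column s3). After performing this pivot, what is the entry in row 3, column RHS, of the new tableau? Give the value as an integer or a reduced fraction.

Pivot element is row 2, column s3: 7/8.
Normalize row 2: new (row 2, RHS) = (37/24)/(7/8) = 37/21.
row 3 ← row 3 − (1/8)·(new row 2): 91/24 − (1/8)·(37/21) = 25/7.

25/7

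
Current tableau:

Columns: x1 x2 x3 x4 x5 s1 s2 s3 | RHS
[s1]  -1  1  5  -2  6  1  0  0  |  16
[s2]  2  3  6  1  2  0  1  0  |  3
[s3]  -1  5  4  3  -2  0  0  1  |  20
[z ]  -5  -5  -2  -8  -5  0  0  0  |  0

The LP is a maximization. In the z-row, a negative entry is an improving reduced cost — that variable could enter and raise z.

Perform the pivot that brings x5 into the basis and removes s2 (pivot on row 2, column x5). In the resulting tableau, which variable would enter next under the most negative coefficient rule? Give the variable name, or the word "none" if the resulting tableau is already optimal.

x4

Pivot element 2. New z-row = old z-row − (-5)·(row 2/2).
Updated z-row coefficients: x1: 0, x2: 5/2, x3: 13, x4: -11/2, x5: 0, s1: 0, s2: 5/2, s3: 0.
The most negative is -11/2 in column x4, so x4 would enter next.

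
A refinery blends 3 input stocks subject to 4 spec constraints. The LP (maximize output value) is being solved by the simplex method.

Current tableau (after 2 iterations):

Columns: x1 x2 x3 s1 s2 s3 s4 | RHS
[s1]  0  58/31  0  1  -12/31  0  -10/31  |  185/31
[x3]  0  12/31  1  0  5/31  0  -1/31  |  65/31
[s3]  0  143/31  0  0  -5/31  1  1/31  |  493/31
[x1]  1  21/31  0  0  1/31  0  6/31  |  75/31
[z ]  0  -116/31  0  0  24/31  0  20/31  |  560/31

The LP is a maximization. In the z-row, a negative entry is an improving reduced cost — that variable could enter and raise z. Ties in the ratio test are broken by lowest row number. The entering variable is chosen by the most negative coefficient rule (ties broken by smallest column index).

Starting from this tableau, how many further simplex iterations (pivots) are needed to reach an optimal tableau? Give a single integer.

pivot: x2 in, s1 out → z = 30
No improving column remains; optimal.

1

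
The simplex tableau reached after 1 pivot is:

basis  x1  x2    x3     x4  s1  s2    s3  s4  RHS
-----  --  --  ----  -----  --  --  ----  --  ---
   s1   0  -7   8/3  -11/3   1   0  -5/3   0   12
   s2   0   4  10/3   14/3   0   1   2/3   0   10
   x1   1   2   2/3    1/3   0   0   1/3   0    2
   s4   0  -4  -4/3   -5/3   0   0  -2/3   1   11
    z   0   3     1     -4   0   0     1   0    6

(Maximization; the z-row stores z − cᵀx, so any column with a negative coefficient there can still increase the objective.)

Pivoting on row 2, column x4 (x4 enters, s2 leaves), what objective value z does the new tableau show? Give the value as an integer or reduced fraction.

102/7

Minimum ratio for x4: 10/(14/3) = 15/7.
z changes by −(z-row coeff of x4)·ratio = −(-4)·(15/7) = 60/7.
New z = 6 + (60/7) = 102/7.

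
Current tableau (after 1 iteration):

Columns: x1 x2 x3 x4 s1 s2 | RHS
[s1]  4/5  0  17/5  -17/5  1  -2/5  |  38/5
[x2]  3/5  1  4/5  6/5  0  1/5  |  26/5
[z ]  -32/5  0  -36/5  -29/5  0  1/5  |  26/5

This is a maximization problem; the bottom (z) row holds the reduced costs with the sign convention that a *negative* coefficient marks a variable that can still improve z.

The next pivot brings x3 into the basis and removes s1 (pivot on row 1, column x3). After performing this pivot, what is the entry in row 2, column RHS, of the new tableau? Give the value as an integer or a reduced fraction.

Pivot element is row 1, column x3: 17/5.
Normalize row 1: new (row 1, RHS) = (38/5)/(17/5) = 38/17.
row 2 ← row 2 − (4/5)·(new row 1): 26/5 − (4/5)·(38/17) = 58/17.

58/17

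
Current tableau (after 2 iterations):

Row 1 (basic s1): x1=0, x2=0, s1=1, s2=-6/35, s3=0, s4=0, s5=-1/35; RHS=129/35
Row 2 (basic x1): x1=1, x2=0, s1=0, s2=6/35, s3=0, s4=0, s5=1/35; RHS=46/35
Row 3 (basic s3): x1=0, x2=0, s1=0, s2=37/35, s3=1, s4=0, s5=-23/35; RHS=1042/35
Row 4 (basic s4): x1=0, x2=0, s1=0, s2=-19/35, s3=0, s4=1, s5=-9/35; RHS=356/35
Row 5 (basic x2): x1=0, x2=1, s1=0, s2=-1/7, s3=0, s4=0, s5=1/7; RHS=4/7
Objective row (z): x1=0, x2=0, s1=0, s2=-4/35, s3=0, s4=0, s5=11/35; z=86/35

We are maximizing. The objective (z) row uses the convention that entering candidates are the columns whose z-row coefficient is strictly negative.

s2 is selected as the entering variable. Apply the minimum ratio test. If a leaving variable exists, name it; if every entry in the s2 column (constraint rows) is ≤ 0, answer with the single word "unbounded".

x1

Ratios: row 1 (s1): entry -6/35 ≤ 0, skip; row 2 (x1): (46/35)/(6/35) = 23/3; row 3 (s3): (1042/35)/(37/35) = 1042/37; row 4 (s4): entry -19/35 ≤ 0, skip; row 5 (x2): entry -1/7 ≤ 0, skip.
Minimum ratio is in the x1 row, so x1 leaves.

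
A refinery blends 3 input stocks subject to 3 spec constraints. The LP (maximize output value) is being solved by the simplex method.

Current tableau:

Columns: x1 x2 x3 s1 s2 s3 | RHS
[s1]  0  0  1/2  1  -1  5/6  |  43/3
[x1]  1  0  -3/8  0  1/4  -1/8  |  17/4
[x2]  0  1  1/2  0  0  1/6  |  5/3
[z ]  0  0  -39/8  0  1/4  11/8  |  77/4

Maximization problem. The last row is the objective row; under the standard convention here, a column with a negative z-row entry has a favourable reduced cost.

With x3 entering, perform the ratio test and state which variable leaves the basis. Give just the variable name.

x2

Ratios: row 1 (s1): (43/3)/(1/2) = 86/3; row 2 (x1): entry -3/8 ≤ 0, skip; row 3 (x2): (5/3)/(1/2) = 10/3.
Minimum ratio 10/3 is in the x2 row, so x2 leaves.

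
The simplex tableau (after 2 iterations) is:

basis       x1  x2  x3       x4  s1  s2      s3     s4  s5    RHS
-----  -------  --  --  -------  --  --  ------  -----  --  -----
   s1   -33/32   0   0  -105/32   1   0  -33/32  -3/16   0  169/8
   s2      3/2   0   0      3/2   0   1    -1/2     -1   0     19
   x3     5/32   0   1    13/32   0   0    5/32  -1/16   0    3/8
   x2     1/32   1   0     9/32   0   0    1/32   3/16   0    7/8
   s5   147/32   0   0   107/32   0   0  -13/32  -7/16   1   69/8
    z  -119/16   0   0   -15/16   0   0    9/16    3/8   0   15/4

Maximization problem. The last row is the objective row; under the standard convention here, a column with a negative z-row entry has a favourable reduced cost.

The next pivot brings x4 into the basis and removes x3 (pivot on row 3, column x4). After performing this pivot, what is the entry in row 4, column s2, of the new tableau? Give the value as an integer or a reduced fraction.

Pivot element is row 3, column x4: 13/32.
Normalize row 3: new (row 3, s2) = 0/(13/32) = 0.
row 4 ← row 4 − (9/32)·(new row 3): 0 − (9/32)·0 = 0.

0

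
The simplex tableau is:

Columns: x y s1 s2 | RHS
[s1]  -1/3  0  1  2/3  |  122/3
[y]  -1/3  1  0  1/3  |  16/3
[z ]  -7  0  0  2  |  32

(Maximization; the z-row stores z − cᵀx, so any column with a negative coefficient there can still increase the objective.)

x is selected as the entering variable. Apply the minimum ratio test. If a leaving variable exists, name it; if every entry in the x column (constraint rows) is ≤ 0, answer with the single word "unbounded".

unbounded

x-column entries: row 1: -1/3, row 2: -1/3. All ≤ 0, so x can increase without bound; the LP is unbounded in this direction.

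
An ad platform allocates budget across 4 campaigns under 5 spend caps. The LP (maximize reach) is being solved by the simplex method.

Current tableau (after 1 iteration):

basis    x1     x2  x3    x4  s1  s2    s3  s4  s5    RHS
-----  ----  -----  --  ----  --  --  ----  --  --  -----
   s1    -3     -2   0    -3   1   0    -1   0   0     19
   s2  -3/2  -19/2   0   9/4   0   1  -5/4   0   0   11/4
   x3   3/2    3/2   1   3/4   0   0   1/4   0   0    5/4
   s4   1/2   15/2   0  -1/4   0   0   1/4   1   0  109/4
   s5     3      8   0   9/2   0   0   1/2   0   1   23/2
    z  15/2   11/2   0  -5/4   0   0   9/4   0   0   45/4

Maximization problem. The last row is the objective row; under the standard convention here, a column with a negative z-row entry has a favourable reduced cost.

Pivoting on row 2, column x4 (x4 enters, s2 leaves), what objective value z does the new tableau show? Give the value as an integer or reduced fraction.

115/9

Minimum ratio for x4: (11/4)/(9/4) = 11/9.
z changes by −(z-row coeff of x4)·ratio = −(-5/4)·(11/9) = 55/36.
New z = 45/4 + (55/36) = 115/9.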